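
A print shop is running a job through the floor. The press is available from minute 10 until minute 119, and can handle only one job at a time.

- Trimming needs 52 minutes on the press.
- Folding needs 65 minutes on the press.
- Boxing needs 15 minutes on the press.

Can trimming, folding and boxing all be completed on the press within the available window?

No

The press window is 119 − 10 = 109 minutes.
Running back to back, the jobs need 52 + 65 + 15 = 132 minutes on the press.
Since 132 > 109, they cannot all fit.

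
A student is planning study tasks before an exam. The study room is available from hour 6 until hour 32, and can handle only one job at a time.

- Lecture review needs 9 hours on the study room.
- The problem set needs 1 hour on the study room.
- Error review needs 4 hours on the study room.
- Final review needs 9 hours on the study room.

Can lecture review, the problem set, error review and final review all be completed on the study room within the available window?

The study room window is 32 − 6 = 26 hours.
Running back to back, the jobs need 9 + 1 + 4 + 9 = 23 hours on the study room.
Since 23 ≤ 26, they fit within the window.

Yes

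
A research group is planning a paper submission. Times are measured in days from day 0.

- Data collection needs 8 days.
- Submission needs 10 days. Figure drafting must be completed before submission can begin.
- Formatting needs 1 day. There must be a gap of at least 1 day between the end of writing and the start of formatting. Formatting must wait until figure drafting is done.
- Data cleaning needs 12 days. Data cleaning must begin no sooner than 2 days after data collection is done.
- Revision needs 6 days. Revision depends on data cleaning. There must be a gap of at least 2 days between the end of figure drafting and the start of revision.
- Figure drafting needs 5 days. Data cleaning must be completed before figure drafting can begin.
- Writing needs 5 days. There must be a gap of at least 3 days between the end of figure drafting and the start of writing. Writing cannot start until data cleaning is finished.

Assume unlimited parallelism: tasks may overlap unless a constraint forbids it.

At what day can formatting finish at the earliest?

Nothing blocks data collection, so it runs from day 0 to day 8.
Data cleaning waits on data collection (finishes day 8, plus 2-day gap → day 10), so it starts at day 10 and finishes at 10 + 12 = day 22.
Figure drafting cannot begin until data cleaning (finishes day 22). It runs from day 22 to 22 + 5 = day 27.
Writing cannot start until figure drafting (finishes day 27, plus 3-day gap → day 30); data cleaning (finishes day 22). The controlling bound is day 30, so writing finishes at 30 + 5 = day 35.
For formatting: writing (finishes day 35, plus 1-day gap → day 36); figure drafting (finishes day 27). Taking the maximum gives a start of day 36, and it finishes at 36 + 1 = day 37.

37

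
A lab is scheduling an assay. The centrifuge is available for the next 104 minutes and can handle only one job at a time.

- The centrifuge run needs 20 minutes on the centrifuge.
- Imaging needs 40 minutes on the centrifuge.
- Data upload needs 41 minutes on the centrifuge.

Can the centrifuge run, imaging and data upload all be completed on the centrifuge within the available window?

Yes

Running back to back, the jobs need 20 + 40 + 41 = 101 minutes on the centrifuge.
Since 101 ≤ 104, they fit within the window.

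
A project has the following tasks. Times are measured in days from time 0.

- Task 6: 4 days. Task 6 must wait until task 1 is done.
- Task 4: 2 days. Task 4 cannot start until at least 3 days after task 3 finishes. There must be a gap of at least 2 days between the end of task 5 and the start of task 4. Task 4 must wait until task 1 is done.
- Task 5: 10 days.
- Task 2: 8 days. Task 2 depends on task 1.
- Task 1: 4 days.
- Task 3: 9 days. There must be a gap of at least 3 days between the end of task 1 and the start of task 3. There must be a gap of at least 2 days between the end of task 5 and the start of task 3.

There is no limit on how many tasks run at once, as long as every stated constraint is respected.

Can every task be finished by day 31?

Task 5 has no prerequisites, so it starts at day 0 and finishes at day 10.
Task 1 can start immediately at day 0; it finishes at day 4.
After task 1 (finishes day 4), task 6 can start at day 4 and finishes at day 8.
For task 3: task 1 (finishes day 4, plus 3-day gap → day 7); task 5 (finishes day 10, plus 2-day gap → day 12). Taking the maximum gives a start of day 12, and it finishes at 12 + 9 = day 21.
Task 4 needs all of task 3 (finishes day 21, plus 3-day gap → day 24); task 5 (finishes day 10, plus 2-day gap → day 12); task 1 (finishes day 4). That puts its earliest start at day 24; it finishes at 24 + 2 = day 26.
Task 2 waits on task 1 (finishes day 4), so it starts at day 4 and finishes at 4 + 8 = day 12.
Every task is finished by day 26, which is no later than the deadline of 31, so the schedule is feasible.

Yes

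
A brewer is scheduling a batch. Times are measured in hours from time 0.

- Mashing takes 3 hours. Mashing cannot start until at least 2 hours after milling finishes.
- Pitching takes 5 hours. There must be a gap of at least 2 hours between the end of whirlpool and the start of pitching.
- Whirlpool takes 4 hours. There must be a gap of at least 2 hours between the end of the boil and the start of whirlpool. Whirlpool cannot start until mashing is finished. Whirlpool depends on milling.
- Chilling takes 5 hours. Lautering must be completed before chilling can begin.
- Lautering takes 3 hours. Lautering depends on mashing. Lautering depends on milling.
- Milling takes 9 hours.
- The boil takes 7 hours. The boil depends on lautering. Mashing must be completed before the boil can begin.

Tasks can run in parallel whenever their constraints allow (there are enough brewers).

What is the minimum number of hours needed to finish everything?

Nothing blocks milling, so it runs from hour 0 to hour 9.
Mashing waits on milling (finishes hour 9, plus 2-hour gap → hour 11), so it starts at hour 11 and finishes at 11 + 3 = hour 14.
Lautering cannot start until mashing (finishes hour 14); milling (finishes hour 9). The controlling bound is hour 14, so lautering finishes at 14 + 3 = hour 17.
After lautering (finishes hour 17), chilling can start at hour 17 and finishes at hour 22.
The boil needs all of lautering (finishes hour 17); mashing (finishes hour 14). That puts its earliest start at hour 17; it finishes at 17 + 7 = hour 24.
Whirlpool cannot start until the boil (finishes hour 24, plus 2-hour gap → hour 26); mashing (finishes hour 14); milling (finishes hour 9). The controlling bound is hour 26, so whirlpool finishes at 26 + 4 = hour 30.
Pitching cannot begin until whirlpool (finishes hour 30, plus 2-hour gap → hour 32). It runs from hour 32 to 32 + 5 = hour 37.
All tasks are finished once the last one completes. Finish times: Milling at 9, Mashing at 14, Lautering at 17, The boil at 24, Whirlpool at 30, Chilling at 22, Pitching at 37. The latest is hour 37.

37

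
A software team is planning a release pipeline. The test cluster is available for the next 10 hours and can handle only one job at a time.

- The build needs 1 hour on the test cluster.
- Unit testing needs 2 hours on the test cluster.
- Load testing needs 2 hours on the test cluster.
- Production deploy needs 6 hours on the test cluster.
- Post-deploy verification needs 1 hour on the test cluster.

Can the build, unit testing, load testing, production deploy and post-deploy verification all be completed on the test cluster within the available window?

No

Running back to back, the jobs need 1 + 2 + 2 + 6 + 1 = 12 hours on the test cluster.
Since 12 > 10, they cannot all fit.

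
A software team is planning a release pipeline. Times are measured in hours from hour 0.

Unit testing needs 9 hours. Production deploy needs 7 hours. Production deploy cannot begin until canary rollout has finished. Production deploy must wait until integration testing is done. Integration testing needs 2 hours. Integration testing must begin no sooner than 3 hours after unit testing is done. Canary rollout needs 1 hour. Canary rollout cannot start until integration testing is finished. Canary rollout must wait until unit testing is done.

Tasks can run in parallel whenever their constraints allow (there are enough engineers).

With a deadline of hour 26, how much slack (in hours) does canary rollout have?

Unit testing has no prerequisites, so it starts at hour 0 and finishes at hour 9.
Integration testing waits on unit testing (finishes hour 9, plus 3-hour gap → hour 12), so it starts at hour 12 and finishes at 12 + 2 = hour 14.
Canary rollout has to wait for integration testing (finishes hour 14); unit testing (finishes hour 9). The latest of these is hour 14, so canary rollout runs hour 14 to 14 + 1 = hour 15.

Working backward from the deadline:
Production deploy has no dependents, so it just needs to finish by hour 26. Starting by 26 − 7 = hour 19 achieves that.
Canary rollout has to be done before production deploy (must start by hour 19). That means finishing by hour 19, i.e. starting by 19 − 1 = hour 18.
So canary rollout can start as early as hour 14 and as late as hour 18, giving 18 − 14 = 4 hours of slack.

4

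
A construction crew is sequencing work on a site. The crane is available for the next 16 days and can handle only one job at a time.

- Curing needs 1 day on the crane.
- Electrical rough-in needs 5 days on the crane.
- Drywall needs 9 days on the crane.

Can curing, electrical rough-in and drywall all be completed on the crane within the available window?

Running back to back, the jobs need 1 + 5 + 9 = 15 days on the crane.
Since 15 ≤ 16, they fit within the window.

Yes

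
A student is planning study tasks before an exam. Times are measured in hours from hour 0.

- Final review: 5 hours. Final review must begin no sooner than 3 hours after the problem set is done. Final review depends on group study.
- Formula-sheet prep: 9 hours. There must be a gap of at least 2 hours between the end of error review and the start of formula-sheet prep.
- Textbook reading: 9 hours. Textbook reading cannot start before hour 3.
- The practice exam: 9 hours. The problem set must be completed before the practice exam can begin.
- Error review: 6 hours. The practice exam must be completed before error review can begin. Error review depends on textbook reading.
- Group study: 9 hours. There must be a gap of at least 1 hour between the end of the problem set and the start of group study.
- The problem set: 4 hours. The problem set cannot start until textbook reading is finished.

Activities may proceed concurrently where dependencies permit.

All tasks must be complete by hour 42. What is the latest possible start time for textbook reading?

3

Nothing follows formula-sheet prep; the deadline of hour 42 is its only limit. It must start by 42 − 9 = hour 33.
Since formula-sheet prep (must start by hour 33, minus 2-hour gap → hour 31) depends on it, error review must finish by hour 31. Backing off its 6-hour duration gives a latest start of hour 25.
The practice exam has to be done before error review (must start by hour 25). That means finishing by hour 25, i.e. starting by 25 − 9 = hour 16.
To finish by hour 42, final review (duration 5) must start no later than hour 37.
Since final review (must start by hour 37) depends on it, group study must finish by hour 37. Backing off its 9-hour duration gives a latest start of hour 28.
For the problem set: the practice exam (must start by hour 16); group study (must start by hour 28, minus 1-hour gap → hour 27); final review (must start by hour 37, minus 3-hour gap → hour 34). The most restrictive is hour 16; with a 4-hour duration, the problem set must start by hour 12.
Textbook reading has several dependents: the problem set (must start by hour 12); error review (must start by hour 25). The earliest of those limits is hour 12, so textbook reading must start by 12 − 9 = hour 3.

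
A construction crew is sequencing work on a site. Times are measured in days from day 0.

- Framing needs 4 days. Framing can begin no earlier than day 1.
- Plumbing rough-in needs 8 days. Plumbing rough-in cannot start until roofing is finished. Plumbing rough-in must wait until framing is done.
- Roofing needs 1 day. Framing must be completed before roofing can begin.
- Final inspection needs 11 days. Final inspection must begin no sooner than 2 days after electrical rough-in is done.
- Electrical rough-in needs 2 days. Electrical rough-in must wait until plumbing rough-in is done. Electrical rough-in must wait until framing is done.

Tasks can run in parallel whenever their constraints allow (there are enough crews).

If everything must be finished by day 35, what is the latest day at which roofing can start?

11

Final inspection must finish by day 35; it takes 11 days, so it must start by 35 − 11 = day 24.
Electrical rough-in has to be done before final inspection (must start by day 24, minus 2-day gap → day 22). That means finishing by day 22, i.e. starting by 22 − 2 = day 20.
Plumbing rough-in has to be done before electrical rough-in (must start by day 20). That means finishing by day 20, i.e. starting by 20 − 8 = day 12.
Roofing has to be done before plumbing rough-in (must start by day 12). That means finishing by day 12, i.e. starting by 12 − 1 = day 11.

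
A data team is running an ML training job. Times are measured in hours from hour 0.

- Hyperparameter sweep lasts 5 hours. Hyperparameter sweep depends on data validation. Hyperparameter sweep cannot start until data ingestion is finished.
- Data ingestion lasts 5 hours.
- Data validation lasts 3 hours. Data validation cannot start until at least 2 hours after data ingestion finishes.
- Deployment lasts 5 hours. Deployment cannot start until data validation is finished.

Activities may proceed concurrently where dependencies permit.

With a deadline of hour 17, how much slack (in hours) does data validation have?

2

Data ingestion has no prerequisites, so it starts at hour 0 and finishes at hour 5.
After data ingestion (finishes hour 5, plus 2-hour gap → hour 7), data validation can start at hour 7 and finishes at hour 10.

Working backward from the deadline:
Hyperparameter sweep must finish by hour 17; it takes 5 hours, so it must start by 17 − 5 = hour 12.
Deployment has no dependents, so it just needs to finish by hour 17. Starting by 17 − 5 = hour 12 achieves that.
Data validation feeds hyperparameter sweep (must start by hour 12); deployment (must start by hour 12). Taking the minimum, data validation must finish by hour 12 and start by 12 − 3 = hour 9.
So data validation can start as early as hour 7 and as late as hour 9, giving 9 − 7 = 2 hours of slack.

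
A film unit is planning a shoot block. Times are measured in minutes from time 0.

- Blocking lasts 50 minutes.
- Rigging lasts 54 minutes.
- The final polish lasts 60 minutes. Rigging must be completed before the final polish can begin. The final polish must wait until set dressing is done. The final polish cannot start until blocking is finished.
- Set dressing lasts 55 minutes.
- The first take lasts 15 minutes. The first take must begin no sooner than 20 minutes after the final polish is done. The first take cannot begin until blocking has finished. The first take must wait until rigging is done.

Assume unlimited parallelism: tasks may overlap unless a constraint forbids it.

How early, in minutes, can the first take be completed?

150

Blocking has no prerequisites, so it starts at minute 0 and finishes at minute 50.
Set dressing has no prerequisites, so it starts at minute 0 and finishes at minute 55.
Nothing blocks rigging, so it runs from minute 0 to minute 54.
For the final polish: rigging (finishes minute 54); set dressing (finishes minute 55); blocking (finishes minute 50). Taking the maximum gives a start of minute 55, and it finishes at 55 + 60 = minute 115.
For the first take: the final polish (finishes minute 115, plus 20-minute gap → minute 135); blocking (finishes minute 50); rigging (finishes minute 54). Taking the maximum gives a start of minute 135, and it finishes at 135 + 15 = minute 150.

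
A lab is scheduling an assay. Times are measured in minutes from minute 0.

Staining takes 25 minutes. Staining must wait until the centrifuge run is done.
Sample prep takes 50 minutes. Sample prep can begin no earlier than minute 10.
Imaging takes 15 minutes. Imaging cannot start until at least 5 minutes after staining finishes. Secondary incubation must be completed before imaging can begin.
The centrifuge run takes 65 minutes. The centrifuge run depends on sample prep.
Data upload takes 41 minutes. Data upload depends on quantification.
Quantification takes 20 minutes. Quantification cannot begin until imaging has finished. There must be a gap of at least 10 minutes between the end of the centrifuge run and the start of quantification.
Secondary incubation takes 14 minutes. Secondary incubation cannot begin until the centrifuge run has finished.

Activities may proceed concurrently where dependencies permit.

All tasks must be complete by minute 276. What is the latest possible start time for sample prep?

To finish by minute 276, data upload (duration 41) must start no later than minute 235.
Quantification has to be done before data upload (must start by minute 235). That means finishing by minute 235, i.e. starting by 235 − 20 = minute 215.
Imaging must finish before quantification (must start by minute 215). With a 15-minute duration, imaging must start by 215 − 15 = minute 200.
Staining must finish before imaging (must start by minute 200, minus 5-minute gap → minute 195). With a 25-minute duration, staining must start by 195 − 25 = minute 170.
Secondary incubation feeds into imaging (must start by minute 200); so secondary incubation must finish by minute 200 and therefore start by minute 186.
The centrifuge run has several dependents: staining (must start by minute 170); secondary incubation (must start by minute 186); quantification (must start by minute 215, minus 10-minute gap → minute 205). The earliest of those limits is minute 170, so the centrifuge run must start by 170 − 65 = minute 105.
Since the centrifuge run (must start by minute 105) depends on it, sample prep must finish by minute 105. Backing off its 50-minute duration gives a latest start of minute 55.

55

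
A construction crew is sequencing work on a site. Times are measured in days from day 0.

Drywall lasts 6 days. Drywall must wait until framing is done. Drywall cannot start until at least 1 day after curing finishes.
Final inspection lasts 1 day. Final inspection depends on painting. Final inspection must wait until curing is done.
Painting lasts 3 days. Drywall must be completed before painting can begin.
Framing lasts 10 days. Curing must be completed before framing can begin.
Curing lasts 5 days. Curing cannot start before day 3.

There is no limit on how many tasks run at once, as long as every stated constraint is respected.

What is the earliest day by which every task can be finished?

28

Curing waits on its own release at day 3, so it starts at day 3 and finishes at 3 + 5 = day 8.
Framing waits on curing (finishes day 8), so it starts at day 8 and finishes at 8 + 10 = day 18.
Drywall needs all of framing (finishes day 18); curing (finishes day 8, plus 1-day gap → day 9). That puts its earliest start at day 18; it finishes at 18 + 6 = day 24.
Painting cannot begin until drywall (finishes day 24). It runs from day 24 to 24 + 3 = day 27.
Final inspection cannot start until painting (finishes day 27); curing (finishes day 8). The controlling bound is day 27, so final inspection finishes at 27 + 1 = day 28.
All tasks are finished once the last one completes. Finish times: Curing at 8, Framing at 18, Drywall at 24, Painting at 27, Final inspection at 28. The latest is day 28.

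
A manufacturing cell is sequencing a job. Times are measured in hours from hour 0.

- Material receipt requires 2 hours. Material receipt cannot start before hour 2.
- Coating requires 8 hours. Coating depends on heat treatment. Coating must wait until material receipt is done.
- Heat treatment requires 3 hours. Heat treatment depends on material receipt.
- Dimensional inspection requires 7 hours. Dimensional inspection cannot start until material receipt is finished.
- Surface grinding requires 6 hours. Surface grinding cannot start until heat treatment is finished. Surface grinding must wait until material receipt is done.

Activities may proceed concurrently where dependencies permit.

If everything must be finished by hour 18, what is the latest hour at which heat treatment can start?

Nothing follows surface grinding; the deadline of hour 18 is its only limit. It must start by 18 − 6 = hour 12.
Coating has no dependents, so it just needs to finish by hour 18. Starting by 18 − 8 = hour 10 achieves that.
For heat treatment: surface grinding (must start by hour 12); coating (must start by hour 10). The most restrictive is hour 10; with a 3-hour duration, heat treatment must start by hour 7.

7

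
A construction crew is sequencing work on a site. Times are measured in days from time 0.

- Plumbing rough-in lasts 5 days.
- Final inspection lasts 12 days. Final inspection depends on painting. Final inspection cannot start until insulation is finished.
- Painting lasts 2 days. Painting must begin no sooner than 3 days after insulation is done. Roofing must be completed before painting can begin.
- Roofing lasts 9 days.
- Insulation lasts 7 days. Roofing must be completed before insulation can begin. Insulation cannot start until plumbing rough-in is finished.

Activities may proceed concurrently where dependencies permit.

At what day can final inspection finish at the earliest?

Plumbing rough-in has no prerequisites, so it starts at day 0 and finishes at day 5.
Nothing blocks roofing, so it runs from day 0 to day 9.
For insulation: roofing (finishes day 9); plumbing rough-in (finishes day 5). Taking the maximum gives a start of day 9, and it finishes at 9 + 7 = day 16.
Painting has to wait for insulation (finishes day 16, plus 3-day gap → day 19); roofing (finishes day 9). The latest of these is day 19, so painting runs day 19 to 19 + 2 = day 21.
Final inspection needs all of painting (finishes day 21); insulation (finishes day 16). That puts its earliest start at day 21; it finishes at 21 + 12 = day 33.

33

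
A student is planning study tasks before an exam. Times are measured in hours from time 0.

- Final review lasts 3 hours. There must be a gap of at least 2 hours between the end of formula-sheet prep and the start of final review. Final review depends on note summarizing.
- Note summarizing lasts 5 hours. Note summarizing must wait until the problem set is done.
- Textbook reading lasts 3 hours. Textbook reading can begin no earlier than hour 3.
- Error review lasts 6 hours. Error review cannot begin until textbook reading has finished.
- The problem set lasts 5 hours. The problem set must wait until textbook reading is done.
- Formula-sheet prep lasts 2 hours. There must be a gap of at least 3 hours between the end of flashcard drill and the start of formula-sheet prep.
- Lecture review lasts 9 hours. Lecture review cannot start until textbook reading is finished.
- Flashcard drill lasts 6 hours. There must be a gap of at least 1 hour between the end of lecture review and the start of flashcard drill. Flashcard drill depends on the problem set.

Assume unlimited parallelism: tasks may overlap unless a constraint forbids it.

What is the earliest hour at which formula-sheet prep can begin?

25

Textbook reading cannot begin until its own release at hour 3. It runs from hour 3 to 3 + 3 = hour 6.
The problem set waits on textbook reading (finishes hour 6), so it starts at hour 6 and finishes at 6 + 5 = hour 11.
Lecture review cannot begin until textbook reading (finishes hour 6). It runs from hour 6 to 6 + 9 = hour 15.
Flashcard drill needs all of lecture review (finishes hour 15, plus 1-hour gap → hour 16); the problem set (finishes hour 11). That puts its earliest start at hour 16; it finishes at 16 + 6 = hour 22.
Formula-sheet prep waits on flashcard drill (finishes hour 22, plus 3-hour gap → hour 25), so the earliest it can start is hour 25.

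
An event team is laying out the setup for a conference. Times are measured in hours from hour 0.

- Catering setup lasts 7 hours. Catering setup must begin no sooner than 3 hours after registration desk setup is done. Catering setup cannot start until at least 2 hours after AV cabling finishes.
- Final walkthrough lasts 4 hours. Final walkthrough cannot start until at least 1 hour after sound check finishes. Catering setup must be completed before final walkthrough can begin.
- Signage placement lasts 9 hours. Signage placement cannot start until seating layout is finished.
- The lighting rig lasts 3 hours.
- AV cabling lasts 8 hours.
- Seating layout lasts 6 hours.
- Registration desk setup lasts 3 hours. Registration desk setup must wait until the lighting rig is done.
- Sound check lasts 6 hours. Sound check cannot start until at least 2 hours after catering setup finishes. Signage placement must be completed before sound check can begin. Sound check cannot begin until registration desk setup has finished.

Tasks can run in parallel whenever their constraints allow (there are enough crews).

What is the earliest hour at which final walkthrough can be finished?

Seating layout can start immediately at hour 0; it finishes at hour 6.
After seating layout (finishes hour 6), signage placement can start at hour 6 and finishes at hour 15.
Nothing blocks AV cabling, so it runs from hour 0 to hour 8.
The lighting rig has no prerequisites, so it starts at hour 0 and finishes at hour 3.
Registration desk setup cannot begin until the lighting rig (finishes hour 3). It runs from hour 3 to 3 + 3 = hour 6.
For catering setup: registration desk setup (finishes hour 6, plus 3-hour gap → hour 9); AV cabling (finishes hour 8, plus 2-hour gap → hour 10). Taking the maximum gives a start of hour 10, and it finishes at 10 + 7 = hour 17.
Sound check has to wait for catering setup (finishes hour 17, plus 2-hour gap → hour 19); signage placement (finishes hour 15); registration desk setup (finishes hour 6). The latest of these is hour 19, so sound check runs hour 19 to 19 + 6 = hour 25.
Final walkthrough needs all of sound check (finishes hour 25, plus 1-hour gap → hour 26); catering setup (finishes hour 17). That puts its earliest start at hour 26; it finishes at 26 + 4 = hour 30.

30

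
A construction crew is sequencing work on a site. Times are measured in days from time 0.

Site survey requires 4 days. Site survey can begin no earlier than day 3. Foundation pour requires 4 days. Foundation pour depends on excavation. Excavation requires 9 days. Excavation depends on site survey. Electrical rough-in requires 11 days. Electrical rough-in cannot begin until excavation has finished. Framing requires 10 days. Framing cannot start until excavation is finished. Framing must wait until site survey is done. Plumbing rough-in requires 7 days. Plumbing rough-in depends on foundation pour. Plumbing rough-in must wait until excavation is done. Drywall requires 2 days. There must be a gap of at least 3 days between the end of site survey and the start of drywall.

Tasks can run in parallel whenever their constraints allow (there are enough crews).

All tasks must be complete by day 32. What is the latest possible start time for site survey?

Nothing follows plumbing rough-in; the deadline of day 32 is its only limit. It must start by 32 − 7 = day 25.
Foundation pour feeds into plumbing rough-in (must start by day 25); so foundation pour must finish by day 25 and therefore start by day 21.
Nothing follows framing; the deadline of day 32 is its only limit. It must start by 32 − 10 = day 22.
Nothing follows electrical rough-in; the deadline of day 32 is its only limit. It must start by 32 − 11 = day 21.
Excavation feeds foundation pour (must start by day 21); framing (must start by day 22); plumbing rough-in (must start by day 25); electrical rough-in (must start by day 21). Taking the minimum, excavation must finish by day 21 and start by 21 − 9 = day 12.
Nothing follows drywall; the deadline of day 32 is its only limit. It must start by 32 − 2 = day 30.
For site survey: excavation (must start by day 12); framing (must start by day 22); drywall (must start by day 30, minus 3-day gap → day 27). The most restrictive is day 12; with a 4-day duration, site survey must start by day 8.

8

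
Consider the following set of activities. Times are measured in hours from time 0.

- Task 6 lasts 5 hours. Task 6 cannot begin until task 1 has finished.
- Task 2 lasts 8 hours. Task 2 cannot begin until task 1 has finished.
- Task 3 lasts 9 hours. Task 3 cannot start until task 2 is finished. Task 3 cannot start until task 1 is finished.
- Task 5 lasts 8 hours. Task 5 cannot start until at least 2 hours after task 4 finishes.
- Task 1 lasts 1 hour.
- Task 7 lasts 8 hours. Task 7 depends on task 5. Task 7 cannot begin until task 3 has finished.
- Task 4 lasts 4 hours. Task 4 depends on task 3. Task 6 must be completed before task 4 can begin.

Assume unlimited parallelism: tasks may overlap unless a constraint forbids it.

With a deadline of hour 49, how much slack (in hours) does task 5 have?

Task 1 has no prerequisites, so it starts at hour 0 and finishes at hour 1.
Task 6 cannot begin until task 1 (finishes hour 1). It runs from hour 1 to 1 + 5 = hour 6.
Task 2 waits on task 1 (finishes hour 1), so it starts at hour 1 and finishes at 1 + 8 = hour 9.
Task 3 cannot start until task 2 (finishes hour 9); task 1 (finishes hour 1). The controlling bound is hour 9, so task 3 finishes at 9 + 9 = hour 18.
Task 4 cannot start until task 3 (finishes hour 18); task 6 (finishes hour 6). The controlling bound is hour 18, so task 4 finishes at 18 + 4 = hour 22.
Task 5 cannot begin until task 4 (finishes hour 22, plus 2-hour gap → hour 24). It runs from hour 24 to 24 + 8 = hour 32.

Working backward from the deadline:
Task 7 must finish by hour 49; it takes 8 hours, so it must start by 49 − 8 = hour 41.
Task 5 has to be done before task 7 (must start by hour 41). That means finishing by hour 41, i.e. starting by 41 − 8 = hour 33.
So task 5 can start as early as hour 24 and as late as hour 33, giving 33 − 24 = 9 hours of slack.

9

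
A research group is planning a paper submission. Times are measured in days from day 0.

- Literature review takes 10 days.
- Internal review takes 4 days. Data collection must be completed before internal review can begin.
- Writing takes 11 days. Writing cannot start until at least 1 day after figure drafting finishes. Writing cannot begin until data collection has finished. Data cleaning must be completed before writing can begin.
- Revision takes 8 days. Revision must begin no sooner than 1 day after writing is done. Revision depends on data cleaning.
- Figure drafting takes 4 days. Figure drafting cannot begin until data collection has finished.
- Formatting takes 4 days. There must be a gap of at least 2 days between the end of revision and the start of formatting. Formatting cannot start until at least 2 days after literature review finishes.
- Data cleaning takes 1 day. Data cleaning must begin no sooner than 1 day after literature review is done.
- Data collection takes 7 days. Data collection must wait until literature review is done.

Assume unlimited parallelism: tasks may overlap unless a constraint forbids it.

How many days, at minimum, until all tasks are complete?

48

Nothing blocks literature review, so it runs from day 0 to day 10.
Data cleaning waits on literature review (finishes day 10, plus 1-day gap → day 11), so it starts at day 11 and finishes at 11 + 1 = day 12.
After literature review (finishes day 10), data collection can start at day 10 and finishes at day 17.
Internal review waits on data collection (finishes day 17), so it starts at day 17 and finishes at 17 + 4 = day 21.
Figure drafting waits on data collection (finishes day 17), so it starts at day 17 and finishes at 17 + 4 = day 21.
Writing cannot start until figure drafting (finishes day 21, plus 1-day gap → day 22); data collection (finishes day 17); data cleaning (finishes day 12). The controlling bound is day 22, so writing finishes at 22 + 11 = day 33.
Revision needs all of writing (finishes day 33, plus 1-day gap → day 34); data cleaning (finishes day 12). That puts its earliest start at day 34; it finishes at 34 + 8 = day 42.
Formatting cannot start until revision (finishes day 42, plus 2-day gap → day 44); literature review (finishes day 10, plus 2-day gap → day 12). The controlling bound is day 44, so formatting finishes at 44 + 4 = day 48.
All tasks are finished once the last one completes. Finish times: Literature review at 10, Data collection at 17, Data cleaning at 12, Figure drafting at 21, Writing at 33, Internal review at 21, Revision at 42, Formatting at 48. The latest is day 48.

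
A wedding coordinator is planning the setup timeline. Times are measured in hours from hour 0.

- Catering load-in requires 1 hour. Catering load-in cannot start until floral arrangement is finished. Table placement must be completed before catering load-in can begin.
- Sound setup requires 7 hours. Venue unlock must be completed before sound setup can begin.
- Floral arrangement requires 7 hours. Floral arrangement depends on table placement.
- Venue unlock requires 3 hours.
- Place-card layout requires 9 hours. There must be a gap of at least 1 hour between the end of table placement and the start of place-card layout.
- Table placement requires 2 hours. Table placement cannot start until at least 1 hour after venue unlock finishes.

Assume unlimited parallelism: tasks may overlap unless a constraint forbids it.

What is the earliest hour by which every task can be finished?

Nothing blocks venue unlock, so it runs from hour 0 to hour 3.
Sound setup waits on venue unlock (finishes hour 3), so it starts at hour 3 and finishes at 3 + 7 = hour 10.
Table placement cannot begin until venue unlock (finishes hour 3, plus 1-hour gap → hour 4). It runs from hour 4 to 4 + 2 = hour 6.
Place-card layout waits on table placement (finishes hour 6, plus 1-hour gap → hour 7), so it starts at hour 7 and finishes at 7 + 9 = hour 16.
Floral arrangement cannot begin until table placement (finishes hour 6). It runs from hour 6 to 6 + 7 = hour 13.
For catering load-in: floral arrangement (finishes hour 13); table placement (finishes hour 6). Taking the maximum gives a start of hour 13, and it finishes at 13 + 1 = hour 14.
All tasks are finished once the last one completes. Finish times: Venue unlock at 3, Table placement at 6, Floral arrangement at 13, Sound setup at 10, Catering load-in at 14, Place-card layout at 16. The latest is hour 16.

16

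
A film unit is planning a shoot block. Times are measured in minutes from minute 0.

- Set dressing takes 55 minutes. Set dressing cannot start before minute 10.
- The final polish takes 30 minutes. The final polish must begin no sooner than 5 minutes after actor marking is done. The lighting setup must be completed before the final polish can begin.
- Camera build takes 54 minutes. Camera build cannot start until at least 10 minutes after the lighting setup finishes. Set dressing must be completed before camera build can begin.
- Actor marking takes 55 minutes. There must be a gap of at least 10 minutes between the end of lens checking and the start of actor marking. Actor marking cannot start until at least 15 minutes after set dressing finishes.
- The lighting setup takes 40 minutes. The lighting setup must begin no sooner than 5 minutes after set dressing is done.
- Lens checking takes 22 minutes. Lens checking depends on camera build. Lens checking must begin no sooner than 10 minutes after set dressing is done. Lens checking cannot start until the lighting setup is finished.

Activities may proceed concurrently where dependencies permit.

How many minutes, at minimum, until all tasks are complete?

Set dressing waits on its own release at minute 10, so it starts at minute 10 and finishes at 10 + 55 = minute 65.
After set dressing (finishes minute 65, plus 5-minute gap → minute 70), the lighting setup can start at minute 70 and finishes at minute 110.
Camera build has to wait for the lighting setup (finishes minute 110, plus 10-minute gap → minute 120); set dressing (finishes minute 65). The latest of these is minute 120, so camera build runs minute 120 to 120 + 54 = minute 174.
For lens checking: camera build (finishes minute 174); set dressing (finishes minute 65, plus 10-minute gap → minute 75); the lighting setup (finishes minute 110). Taking the maximum gives a start of minute 174, and it finishes at 174 + 22 = minute 196.
For actor marking: lens checking (finishes minute 196, plus 10-minute gap → minute 206); set dressing (finishes minute 65, plus 15-minute gap → minute 80). Taking the maximum gives a start of minute 206, and it finishes at 206 + 55 = minute 261.
The final polish cannot start until actor marking (finishes minute 261, plus 5-minute gap → minute 266); the lighting setup (finishes minute 110). The controlling bound is minute 266, so the final polish finishes at 266 + 30 = minute 296.
All tasks are finished once the last one completes. Finish times: Set dressing at 65, The lighting setup at 110, Camera build at 174, Lens checking at 196, Actor marking at 261, The final polish at 296. The latest is minute 296.

296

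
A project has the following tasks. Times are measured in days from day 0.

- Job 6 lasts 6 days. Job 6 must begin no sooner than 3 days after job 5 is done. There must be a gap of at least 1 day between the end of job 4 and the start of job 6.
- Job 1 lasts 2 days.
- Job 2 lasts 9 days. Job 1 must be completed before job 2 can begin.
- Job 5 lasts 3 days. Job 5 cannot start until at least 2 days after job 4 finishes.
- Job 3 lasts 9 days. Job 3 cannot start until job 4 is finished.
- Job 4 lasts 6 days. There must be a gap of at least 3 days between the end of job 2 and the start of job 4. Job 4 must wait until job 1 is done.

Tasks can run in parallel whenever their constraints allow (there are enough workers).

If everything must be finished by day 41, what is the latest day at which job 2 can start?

9

Job 3 must finish by day 41; it takes 9 days, so it must start by 41 − 9 = day 32.
Job 6 must finish by day 41; it takes 6 days, so it must start by 41 − 6 = day 35.
Job 5 must finish before job 6 (must start by day 35, minus 3-day gap → day 32). With a 3-day duration, job 5 must start by 32 − 3 = day 29.
Job 4 has several dependents: job 3 (must start by day 32); job 5 (must start by day 29, minus 2-day gap → day 27); job 6 (must start by day 35, minus 1-day gap → day 34). The earliest of those limits is day 27, so job 4 must start by 27 − 6 = day 21.
Job 2 has to be done before job 4 (must start by day 21, minus 3-day gap → day 18). That means finishing by day 18, i.e. starting by 18 − 9 = day 9.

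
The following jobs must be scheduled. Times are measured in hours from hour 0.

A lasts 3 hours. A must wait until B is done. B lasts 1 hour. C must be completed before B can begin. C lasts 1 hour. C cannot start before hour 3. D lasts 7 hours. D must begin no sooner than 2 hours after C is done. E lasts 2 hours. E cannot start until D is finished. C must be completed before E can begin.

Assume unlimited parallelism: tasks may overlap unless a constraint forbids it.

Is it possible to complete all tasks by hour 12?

C waits on its own release at hour 3, so it starts at hour 3 and finishes at 3 + 1 = hour 4.
D cannot begin until C (finishes hour 4, plus 2-hour gap → hour 6). It runs from hour 6 to 6 + 7 = hour 13.
E cannot start until D (finishes hour 13); C (finishes hour 4). The controlling bound is hour 13, so E finishes at 13 + 2 = hour 15.
After C (finishes hour 4), B can start at hour 4 and finishes at hour 5.
A cannot begin until B (finishes hour 5). It runs from hour 5 to 5 + 3 = hour 8.
The earliest everything can be done is hour 15, which is after the deadline of 12, so it is not possible.

No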